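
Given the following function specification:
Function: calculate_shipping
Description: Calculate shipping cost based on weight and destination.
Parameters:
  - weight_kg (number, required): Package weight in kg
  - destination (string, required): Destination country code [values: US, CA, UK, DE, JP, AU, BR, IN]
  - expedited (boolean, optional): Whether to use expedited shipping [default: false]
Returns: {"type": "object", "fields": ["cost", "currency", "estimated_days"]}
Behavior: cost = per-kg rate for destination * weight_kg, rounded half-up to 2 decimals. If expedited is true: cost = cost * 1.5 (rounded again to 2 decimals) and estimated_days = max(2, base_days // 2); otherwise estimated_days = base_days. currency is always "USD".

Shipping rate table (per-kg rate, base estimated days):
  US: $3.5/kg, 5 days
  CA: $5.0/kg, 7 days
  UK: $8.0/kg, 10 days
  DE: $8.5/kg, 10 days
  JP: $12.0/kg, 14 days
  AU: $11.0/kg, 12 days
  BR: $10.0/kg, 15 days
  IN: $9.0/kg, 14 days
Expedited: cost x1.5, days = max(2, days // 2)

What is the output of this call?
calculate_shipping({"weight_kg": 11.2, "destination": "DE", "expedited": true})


Rate for DE: $8.5/kg, base 10 days
cost = 8.5 * 11.2 = 95.2 -> 95.20
expedited: cost = 95.20 * 1.5 = 142.8 -> 142.80; estimated_days = max(2, 10 // 2) = 5
Output:
{"cost": 142.8, "currency": "USD", "estimated_days": 5}


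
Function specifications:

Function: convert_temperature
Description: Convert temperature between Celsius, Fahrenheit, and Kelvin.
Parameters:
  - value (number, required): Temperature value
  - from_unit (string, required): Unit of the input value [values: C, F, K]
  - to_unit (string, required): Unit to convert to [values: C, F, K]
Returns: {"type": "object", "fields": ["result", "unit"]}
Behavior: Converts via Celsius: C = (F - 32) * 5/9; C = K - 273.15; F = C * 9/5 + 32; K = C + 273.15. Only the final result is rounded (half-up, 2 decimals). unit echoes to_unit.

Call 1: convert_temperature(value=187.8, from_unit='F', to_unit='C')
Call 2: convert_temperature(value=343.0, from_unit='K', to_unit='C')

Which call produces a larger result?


Call 1:
  To C: (187.8 - 32) * 5/9 = 86.555556
  Target is C: 86.555556
  Round to 2 decimals: 86.56
  -> 86.56 C
Call 2:
  To C: 343 - 273.15 = 69.85
  Target is C: 69.85
  Round to 2 decimals: 69.85
  -> 69.85 C
Call 1 (86.56 C)


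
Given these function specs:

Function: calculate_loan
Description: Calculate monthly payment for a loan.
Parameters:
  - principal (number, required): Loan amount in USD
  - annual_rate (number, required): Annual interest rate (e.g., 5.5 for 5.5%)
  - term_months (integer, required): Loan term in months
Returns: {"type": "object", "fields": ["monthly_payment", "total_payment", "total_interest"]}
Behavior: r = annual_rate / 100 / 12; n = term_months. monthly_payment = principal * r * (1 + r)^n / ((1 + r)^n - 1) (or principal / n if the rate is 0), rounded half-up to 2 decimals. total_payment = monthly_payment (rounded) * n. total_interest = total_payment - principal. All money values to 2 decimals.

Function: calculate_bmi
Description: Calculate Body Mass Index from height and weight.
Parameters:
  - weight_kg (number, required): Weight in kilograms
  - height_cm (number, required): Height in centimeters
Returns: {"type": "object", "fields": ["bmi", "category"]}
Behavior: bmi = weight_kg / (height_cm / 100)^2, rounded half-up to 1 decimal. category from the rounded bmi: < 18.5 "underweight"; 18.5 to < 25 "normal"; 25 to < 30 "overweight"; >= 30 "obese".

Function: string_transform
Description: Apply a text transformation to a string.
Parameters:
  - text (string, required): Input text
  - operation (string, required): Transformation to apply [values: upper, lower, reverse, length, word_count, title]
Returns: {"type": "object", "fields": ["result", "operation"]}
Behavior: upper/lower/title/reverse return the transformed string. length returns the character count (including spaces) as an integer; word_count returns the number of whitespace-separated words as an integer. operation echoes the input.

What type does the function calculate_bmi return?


The calculate_bmi spec declares Returns: {"type": "object", "fields": ["bmi", "category"]}
Type:
object


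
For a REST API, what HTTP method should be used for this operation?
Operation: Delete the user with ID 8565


GET = read, POST = create, PUT = update/replace, DELETE = remove
This operation is a removal.
DELETE


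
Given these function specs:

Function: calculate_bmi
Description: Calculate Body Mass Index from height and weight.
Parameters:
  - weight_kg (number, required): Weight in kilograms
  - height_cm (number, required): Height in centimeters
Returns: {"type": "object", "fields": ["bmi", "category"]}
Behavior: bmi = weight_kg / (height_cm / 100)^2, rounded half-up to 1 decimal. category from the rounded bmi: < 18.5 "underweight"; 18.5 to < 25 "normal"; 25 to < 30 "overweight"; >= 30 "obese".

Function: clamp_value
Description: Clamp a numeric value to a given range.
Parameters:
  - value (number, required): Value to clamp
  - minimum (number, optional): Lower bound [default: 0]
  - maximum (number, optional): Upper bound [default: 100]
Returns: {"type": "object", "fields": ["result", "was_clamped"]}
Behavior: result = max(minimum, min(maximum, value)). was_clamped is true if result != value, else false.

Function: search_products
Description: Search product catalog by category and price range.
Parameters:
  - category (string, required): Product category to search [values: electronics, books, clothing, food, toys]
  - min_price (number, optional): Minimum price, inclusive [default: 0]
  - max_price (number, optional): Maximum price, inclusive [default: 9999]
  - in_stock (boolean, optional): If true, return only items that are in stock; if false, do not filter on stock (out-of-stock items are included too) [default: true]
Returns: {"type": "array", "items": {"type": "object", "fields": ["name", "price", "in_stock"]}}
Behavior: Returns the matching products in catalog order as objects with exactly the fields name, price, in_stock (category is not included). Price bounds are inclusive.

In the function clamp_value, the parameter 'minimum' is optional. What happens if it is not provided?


The clamp_value spec declares:
  - minimum (number, optional): Lower bound [default: 0]
It defaults to 0


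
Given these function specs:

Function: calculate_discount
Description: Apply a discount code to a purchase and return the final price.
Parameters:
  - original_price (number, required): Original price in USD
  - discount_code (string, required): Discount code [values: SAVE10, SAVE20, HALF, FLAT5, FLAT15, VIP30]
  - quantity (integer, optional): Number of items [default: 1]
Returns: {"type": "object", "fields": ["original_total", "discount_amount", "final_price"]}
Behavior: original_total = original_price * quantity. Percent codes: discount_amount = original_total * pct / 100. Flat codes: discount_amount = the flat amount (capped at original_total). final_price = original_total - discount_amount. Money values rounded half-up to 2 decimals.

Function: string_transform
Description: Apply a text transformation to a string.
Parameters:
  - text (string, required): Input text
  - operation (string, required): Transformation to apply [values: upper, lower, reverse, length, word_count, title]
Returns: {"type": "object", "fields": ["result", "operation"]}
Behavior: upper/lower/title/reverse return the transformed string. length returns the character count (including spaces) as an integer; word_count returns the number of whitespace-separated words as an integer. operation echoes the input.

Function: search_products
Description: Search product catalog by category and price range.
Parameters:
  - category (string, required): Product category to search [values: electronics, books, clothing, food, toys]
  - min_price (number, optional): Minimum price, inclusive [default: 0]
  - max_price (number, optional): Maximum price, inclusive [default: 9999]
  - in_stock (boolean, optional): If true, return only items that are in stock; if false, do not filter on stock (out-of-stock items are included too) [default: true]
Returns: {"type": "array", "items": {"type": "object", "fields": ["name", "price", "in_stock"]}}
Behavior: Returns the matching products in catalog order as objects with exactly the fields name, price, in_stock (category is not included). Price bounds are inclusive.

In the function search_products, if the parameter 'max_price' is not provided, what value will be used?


The search_products spec declares:
  - max_price (number, optional): Maximum price, inclusive [default: 9999]
Default:
9999


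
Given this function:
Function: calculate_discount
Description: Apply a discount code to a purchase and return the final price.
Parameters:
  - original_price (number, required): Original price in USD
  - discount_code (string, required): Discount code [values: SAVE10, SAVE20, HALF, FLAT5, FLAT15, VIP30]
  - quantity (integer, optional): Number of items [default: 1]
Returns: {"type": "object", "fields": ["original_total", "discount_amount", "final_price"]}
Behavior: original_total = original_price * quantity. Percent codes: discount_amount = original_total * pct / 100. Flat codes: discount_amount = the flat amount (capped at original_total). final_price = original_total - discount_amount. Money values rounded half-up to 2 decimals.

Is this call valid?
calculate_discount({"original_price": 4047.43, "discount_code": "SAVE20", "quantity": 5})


Checking all required parameters present and types match... All valid.
Valid


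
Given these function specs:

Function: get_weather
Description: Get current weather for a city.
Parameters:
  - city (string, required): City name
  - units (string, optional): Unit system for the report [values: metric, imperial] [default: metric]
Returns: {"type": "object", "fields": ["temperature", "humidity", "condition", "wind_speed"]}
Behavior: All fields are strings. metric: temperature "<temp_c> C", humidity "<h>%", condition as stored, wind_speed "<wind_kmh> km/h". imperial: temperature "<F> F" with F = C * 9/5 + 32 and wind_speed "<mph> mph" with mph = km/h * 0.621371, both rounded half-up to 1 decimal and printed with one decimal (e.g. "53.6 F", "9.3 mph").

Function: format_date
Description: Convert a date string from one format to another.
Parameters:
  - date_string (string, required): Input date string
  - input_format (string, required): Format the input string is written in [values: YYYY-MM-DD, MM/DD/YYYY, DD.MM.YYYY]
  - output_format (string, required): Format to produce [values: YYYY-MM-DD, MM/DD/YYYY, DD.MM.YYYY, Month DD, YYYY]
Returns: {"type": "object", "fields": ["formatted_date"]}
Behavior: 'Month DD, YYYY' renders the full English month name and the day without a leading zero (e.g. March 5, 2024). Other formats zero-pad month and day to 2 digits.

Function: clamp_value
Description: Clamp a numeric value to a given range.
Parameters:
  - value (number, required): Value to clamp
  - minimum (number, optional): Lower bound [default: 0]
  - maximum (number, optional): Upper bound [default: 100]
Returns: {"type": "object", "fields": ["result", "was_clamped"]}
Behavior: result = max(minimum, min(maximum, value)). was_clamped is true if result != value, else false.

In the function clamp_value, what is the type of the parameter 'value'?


The clamp_value spec declares:
  - value (number, required): Value to clamp
Type:
number


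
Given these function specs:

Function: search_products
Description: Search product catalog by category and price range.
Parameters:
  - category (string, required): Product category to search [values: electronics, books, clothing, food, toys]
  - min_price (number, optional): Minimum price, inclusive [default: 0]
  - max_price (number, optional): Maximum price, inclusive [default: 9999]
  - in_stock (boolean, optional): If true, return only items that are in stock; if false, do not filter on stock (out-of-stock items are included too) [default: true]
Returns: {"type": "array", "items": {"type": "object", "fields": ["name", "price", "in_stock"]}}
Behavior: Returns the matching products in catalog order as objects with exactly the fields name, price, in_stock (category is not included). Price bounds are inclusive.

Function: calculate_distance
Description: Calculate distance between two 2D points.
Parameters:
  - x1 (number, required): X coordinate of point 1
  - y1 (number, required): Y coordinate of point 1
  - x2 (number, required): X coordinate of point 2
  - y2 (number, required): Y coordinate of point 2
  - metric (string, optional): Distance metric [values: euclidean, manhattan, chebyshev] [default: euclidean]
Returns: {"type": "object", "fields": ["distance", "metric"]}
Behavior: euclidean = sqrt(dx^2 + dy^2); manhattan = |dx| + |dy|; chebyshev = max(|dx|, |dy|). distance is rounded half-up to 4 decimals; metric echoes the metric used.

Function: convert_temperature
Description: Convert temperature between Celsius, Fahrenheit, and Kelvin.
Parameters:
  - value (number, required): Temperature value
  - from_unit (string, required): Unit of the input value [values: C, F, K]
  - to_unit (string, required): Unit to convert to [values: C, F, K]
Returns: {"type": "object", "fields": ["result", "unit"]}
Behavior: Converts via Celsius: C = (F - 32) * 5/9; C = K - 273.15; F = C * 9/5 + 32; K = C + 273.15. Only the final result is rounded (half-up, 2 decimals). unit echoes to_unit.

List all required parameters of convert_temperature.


Parameters of convert_temperature and their required/optional flag:
  value: required
  from_unit: required
  to_unit: required
from_unit, to_unit, value


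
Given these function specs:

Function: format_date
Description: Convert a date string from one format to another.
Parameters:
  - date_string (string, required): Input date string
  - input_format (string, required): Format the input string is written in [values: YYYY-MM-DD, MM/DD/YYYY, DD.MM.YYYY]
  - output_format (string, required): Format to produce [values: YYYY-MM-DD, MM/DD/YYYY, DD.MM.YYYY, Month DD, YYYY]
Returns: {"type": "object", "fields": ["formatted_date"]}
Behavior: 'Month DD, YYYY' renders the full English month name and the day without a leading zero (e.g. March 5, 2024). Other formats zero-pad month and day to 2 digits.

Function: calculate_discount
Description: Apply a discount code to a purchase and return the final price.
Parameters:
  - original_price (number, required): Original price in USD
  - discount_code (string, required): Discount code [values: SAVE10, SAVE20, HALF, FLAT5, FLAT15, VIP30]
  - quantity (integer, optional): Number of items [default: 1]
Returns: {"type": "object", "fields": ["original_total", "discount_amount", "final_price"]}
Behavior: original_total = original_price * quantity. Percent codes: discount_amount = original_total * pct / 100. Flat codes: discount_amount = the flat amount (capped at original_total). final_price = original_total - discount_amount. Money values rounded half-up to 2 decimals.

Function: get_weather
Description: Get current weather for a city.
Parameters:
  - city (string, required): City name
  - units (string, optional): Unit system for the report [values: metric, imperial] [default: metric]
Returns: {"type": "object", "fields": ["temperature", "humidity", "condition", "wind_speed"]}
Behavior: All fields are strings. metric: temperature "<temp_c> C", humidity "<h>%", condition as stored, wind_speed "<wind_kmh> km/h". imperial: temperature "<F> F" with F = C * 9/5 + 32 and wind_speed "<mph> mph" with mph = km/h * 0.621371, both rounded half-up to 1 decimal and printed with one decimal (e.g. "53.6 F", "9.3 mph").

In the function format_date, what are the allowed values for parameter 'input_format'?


The format_date spec declares:
  - input_format (string, required): Format the input string is written in [values: YYYY-MM-DD, MM/DD/YYYY, DD.MM.YYYY]
Allowed values:
YYYY-MM-DD, MM/DD/YYYY, DD.MM.YYYY


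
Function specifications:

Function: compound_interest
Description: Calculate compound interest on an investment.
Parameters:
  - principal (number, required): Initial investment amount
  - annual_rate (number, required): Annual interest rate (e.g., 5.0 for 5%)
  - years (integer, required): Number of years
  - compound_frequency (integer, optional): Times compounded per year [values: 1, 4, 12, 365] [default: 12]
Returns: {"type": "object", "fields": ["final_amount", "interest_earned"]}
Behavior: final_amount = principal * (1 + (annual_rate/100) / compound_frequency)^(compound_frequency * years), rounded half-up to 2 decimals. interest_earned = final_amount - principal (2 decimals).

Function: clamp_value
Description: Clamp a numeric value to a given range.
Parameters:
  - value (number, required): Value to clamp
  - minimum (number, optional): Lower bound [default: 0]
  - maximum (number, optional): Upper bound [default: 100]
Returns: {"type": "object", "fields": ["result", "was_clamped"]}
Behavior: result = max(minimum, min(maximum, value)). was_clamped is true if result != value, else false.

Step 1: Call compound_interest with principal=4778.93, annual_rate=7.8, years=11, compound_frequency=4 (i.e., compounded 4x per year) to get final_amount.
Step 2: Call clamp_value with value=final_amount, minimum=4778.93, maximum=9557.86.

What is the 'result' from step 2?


Step 1: compound_interest
  rate per period = 7.8/100/4 = 0.0195 (keep full precision); periods = 4 * 11 = 44
  (1 + 0.0195)^44 = 2.33904257
  final_amount = 4778.93 * 2.33904257 = 11178.120686 -> 11178.12
  interest_earned = 11178.12 - 4778.93 = 6399.19
  -> final_amount = 11178.12
Step 2: clamp_value(value=11178.12, minimum=4778.93, maximum=9557.86)
  result = max(4778.93, min(9557.86, 11178.12)) = max(4778.93, 9557.86) = 9557.86
  was_clamped = (9557.86 != 11178.12) = true
  -> result = 9557.86
9557.86


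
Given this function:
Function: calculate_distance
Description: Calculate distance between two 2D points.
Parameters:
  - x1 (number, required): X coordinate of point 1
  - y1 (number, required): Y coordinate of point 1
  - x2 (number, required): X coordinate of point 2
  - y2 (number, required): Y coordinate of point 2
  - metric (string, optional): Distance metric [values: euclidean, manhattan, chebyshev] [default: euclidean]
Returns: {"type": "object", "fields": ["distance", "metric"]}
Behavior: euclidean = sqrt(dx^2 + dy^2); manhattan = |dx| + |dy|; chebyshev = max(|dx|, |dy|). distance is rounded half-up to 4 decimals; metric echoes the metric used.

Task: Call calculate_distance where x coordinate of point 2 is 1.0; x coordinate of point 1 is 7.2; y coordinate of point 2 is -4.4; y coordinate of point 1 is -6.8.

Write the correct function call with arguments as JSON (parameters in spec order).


Mapping each described value to its parameter name:
  'X coordinate of point 2' -> x2 = 1.0
  'X coordinate of point 1' -> x1 = 7.2
  'Y coordinate of point 2' -> y2 = -4.4
  'Y coordinate of point 1' -> y1 = -6.8
calculate_distance({"x1": 7.2, "y1": -6.8, "x2": 1.0, "y2": -4.4})


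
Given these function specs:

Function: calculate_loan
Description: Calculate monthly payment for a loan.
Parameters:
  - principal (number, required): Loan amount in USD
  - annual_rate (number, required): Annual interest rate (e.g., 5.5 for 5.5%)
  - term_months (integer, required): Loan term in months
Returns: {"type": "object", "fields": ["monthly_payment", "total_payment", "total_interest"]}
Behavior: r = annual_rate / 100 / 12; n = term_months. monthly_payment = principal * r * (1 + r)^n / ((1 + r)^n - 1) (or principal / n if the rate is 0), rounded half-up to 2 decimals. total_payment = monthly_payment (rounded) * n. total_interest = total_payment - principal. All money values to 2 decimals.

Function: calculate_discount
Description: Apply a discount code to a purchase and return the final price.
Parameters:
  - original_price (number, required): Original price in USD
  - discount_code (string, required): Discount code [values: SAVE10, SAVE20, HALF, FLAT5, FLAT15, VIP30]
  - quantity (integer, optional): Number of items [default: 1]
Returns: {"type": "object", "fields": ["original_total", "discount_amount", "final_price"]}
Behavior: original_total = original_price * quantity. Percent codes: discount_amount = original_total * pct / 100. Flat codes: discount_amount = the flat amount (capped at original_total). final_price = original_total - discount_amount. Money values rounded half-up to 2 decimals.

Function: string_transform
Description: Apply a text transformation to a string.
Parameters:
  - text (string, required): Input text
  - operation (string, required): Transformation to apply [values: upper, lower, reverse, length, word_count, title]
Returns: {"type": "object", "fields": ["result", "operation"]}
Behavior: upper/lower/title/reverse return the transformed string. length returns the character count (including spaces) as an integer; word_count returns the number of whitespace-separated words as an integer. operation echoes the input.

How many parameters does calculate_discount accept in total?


Parameters of calculate_discount: original_price (required), discount_code (required), quantity (optional)
Total:
3


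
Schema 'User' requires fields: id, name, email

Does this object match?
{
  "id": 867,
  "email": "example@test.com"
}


Checking required fields...
Missing: name
Invalid - missing required field 'name'


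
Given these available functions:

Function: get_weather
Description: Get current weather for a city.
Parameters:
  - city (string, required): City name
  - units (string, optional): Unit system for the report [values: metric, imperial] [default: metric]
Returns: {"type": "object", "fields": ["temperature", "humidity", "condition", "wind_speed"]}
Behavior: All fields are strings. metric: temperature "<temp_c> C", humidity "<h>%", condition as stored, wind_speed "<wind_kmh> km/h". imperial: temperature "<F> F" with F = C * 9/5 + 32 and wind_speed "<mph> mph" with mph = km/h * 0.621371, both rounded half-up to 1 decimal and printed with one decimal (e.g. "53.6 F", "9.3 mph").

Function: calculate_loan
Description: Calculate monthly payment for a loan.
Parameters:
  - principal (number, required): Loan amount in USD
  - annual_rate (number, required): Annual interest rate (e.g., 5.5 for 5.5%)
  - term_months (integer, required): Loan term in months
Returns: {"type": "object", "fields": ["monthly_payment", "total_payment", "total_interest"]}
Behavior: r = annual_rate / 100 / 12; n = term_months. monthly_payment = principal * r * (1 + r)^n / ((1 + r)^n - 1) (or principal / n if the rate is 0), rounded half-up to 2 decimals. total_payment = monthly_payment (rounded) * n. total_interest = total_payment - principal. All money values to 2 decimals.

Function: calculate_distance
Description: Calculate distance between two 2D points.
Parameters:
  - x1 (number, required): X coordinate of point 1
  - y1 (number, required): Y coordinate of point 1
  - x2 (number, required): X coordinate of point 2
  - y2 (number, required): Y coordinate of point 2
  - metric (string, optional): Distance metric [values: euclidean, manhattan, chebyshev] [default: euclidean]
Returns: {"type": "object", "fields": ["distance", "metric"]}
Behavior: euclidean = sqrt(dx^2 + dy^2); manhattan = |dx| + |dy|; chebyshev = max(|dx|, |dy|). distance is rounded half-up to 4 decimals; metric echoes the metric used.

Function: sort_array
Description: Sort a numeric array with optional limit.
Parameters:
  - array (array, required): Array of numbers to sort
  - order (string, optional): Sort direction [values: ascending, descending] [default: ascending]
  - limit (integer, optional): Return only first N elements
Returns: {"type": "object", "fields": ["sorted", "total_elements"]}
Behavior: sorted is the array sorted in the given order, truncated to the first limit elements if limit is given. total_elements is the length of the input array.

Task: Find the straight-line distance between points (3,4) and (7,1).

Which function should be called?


The task needs a function whose description is: Calculate distance between two 2D points.
calculate_distance


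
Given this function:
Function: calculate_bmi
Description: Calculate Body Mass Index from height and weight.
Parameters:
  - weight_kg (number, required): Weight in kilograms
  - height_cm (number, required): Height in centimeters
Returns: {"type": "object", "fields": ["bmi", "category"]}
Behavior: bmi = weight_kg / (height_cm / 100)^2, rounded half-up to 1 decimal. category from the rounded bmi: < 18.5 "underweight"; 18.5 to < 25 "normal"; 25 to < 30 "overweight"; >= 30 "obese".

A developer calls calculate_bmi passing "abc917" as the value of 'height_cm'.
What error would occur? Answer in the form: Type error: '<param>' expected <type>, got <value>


Spec: 'height_cm' is declared as number; "abc917" is a string.
Type error: 'height_cm' expected number, got "abc917"


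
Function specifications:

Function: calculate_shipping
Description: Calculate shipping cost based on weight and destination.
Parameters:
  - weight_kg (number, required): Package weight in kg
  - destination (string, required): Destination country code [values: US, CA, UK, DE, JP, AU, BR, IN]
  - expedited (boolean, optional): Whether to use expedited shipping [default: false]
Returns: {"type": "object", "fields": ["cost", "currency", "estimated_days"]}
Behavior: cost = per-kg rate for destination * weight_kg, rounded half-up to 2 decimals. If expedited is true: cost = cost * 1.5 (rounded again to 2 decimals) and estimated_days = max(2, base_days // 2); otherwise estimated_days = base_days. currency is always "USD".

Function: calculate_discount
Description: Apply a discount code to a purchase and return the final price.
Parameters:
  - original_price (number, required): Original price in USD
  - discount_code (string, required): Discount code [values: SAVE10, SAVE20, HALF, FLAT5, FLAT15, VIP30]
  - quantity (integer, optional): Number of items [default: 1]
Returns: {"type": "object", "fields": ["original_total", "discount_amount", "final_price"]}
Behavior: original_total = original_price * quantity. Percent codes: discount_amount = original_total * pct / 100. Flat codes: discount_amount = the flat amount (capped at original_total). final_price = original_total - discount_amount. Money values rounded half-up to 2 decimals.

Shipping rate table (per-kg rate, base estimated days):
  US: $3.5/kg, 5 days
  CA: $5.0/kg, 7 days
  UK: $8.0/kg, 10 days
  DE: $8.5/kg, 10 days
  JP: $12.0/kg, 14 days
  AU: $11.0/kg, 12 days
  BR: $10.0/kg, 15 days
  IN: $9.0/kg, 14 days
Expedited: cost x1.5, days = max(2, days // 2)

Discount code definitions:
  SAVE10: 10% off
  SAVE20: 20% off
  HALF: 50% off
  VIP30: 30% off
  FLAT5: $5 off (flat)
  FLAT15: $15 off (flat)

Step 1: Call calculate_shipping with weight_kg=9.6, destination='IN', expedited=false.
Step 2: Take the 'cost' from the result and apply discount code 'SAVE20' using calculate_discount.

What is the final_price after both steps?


Step 1: calculate_shipping(weight_kg=9.6, destination=IN, expedited=false)
  Rate for IN: $9.0/kg, base 14 days
  cost = 9.0 * 9.6 = 86.4 -> 86.40
  expedited not set/false: estimated_days = 14
  -> cost = 86.40 USD
Step 2: calculate_discount(original_price=86.4, discount_code=SAVE20, quantity=1)
  original_total = 86.4 * 1 = 86.40
  SAVE20 = 20% off: discount_amount = 86.40 * 20/100 = 17.28 -> 17.28
  final_price = 86.40 - 17.28 = 69.12
  -> final_price = 69.12
$69.12


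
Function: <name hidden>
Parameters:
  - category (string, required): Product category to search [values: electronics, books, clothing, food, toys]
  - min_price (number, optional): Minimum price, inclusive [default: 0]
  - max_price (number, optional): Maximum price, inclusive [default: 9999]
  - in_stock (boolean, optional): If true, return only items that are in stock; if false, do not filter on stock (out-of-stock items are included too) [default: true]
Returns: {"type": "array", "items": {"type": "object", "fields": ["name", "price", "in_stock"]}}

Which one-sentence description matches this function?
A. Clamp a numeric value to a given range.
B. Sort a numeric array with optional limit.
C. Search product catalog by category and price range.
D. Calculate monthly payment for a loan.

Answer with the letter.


Parameters category, min_price, max_price, in_stock and return "array" fit: Search product catalog by category and price range.
C


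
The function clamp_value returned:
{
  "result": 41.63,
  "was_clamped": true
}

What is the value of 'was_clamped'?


true


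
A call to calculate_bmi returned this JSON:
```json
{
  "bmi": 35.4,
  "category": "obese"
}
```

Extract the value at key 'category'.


obese


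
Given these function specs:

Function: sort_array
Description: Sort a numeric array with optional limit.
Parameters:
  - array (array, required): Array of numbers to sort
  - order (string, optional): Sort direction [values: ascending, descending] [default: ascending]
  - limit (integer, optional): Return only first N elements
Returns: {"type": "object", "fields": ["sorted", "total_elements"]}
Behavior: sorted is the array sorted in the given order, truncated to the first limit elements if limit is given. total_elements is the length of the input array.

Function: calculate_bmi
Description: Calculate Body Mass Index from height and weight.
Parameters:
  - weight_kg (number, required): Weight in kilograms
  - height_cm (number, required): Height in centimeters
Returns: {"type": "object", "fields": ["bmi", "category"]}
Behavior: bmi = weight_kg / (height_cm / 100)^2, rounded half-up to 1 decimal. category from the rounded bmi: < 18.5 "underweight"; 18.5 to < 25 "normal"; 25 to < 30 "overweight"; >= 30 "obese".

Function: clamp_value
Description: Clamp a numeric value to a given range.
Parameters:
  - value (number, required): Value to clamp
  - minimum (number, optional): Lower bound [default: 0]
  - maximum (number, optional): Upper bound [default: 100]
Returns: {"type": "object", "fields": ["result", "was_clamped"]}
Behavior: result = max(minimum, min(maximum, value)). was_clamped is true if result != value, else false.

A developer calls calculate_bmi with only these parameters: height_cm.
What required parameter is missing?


Required parameters: weight_kg, height_cm
Provided: height_cm
Missing: weight_kg
weight_kg


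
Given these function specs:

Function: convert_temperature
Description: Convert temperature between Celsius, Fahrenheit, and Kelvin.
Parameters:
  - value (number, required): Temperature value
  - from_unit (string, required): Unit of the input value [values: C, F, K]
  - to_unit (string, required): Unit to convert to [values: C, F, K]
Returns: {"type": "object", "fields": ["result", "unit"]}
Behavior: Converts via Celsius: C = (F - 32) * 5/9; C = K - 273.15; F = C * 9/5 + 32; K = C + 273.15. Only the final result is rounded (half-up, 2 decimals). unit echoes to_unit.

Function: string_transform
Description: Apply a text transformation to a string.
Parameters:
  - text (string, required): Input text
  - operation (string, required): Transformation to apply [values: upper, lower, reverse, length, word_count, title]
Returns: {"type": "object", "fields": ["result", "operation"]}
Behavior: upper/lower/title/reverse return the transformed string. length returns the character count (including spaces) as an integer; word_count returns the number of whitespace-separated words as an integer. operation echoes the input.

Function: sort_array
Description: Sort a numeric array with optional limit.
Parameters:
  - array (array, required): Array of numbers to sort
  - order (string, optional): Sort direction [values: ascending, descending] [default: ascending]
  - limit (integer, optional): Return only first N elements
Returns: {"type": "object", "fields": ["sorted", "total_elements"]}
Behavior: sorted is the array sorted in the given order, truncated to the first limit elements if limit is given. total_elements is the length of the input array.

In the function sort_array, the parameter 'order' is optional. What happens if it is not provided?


The sort_array spec declares:
  - order (string, optional): Sort direction [values: ascending, descending] [default: ascending]
It defaults to ascending


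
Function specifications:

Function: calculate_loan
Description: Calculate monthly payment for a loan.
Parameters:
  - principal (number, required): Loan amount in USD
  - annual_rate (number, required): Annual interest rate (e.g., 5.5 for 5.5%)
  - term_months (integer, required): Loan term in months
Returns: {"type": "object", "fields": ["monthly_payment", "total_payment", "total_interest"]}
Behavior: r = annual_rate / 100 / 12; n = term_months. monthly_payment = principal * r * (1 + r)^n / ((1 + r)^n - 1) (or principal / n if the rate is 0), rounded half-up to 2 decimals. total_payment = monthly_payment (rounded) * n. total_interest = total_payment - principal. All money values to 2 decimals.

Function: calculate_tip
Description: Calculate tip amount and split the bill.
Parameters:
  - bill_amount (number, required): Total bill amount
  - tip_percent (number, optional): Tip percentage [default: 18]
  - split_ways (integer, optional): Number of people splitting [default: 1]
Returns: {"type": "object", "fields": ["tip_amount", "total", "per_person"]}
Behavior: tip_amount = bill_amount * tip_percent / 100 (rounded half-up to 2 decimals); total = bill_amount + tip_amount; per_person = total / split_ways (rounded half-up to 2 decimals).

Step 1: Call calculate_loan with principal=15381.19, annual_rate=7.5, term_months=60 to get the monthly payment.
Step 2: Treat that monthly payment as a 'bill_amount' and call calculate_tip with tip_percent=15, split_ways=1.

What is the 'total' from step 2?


Step 1: calculate_loan(principal=15381.19, annual_rate=7.5, term_months=60)
  r = 7.5 / 100 / 12 = 0.00625 (keep full precision)
  (1 + r)^60 = 1.45329441
  monthly_payment = 15381.19 * 0.00625 * 1.45329441 / (1.45329441 - 1) = 308.207495 -> 308.21
  total_payment = 308.21 * 60 = 18492.60
  total_interest = 18492.60 - 15381.19 = 3111.41
  -> monthly_payment = 308.21
Step 2: calculate_tip(bill_amount=308.21, tip_percent=15, split_ways=1)
  tip_amount = 308.21 * 15/100 = 46.2315 -> 46.23
  total = 308.21 + 46.23 = 354.44
  per_person = 354.44 / 1 = 354.44 -> 354.44
  -> total = 354.44
$354.44


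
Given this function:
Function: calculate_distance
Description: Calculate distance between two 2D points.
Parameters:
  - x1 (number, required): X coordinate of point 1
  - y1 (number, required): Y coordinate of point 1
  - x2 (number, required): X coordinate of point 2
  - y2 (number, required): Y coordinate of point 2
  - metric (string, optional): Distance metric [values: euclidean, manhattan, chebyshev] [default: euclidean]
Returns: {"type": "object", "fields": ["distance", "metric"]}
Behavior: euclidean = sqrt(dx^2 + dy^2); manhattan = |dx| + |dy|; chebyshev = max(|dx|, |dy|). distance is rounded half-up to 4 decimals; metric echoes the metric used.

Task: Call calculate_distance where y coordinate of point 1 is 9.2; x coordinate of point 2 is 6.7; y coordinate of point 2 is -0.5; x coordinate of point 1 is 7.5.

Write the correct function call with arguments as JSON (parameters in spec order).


Mapping each described value to its parameter name:
  'Y coordinate of point 1' -> y1 = 9.2
  'X coordinate of point 2' -> x2 = 6.7
  'Y coordinate of point 2' -> y2 = -0.5
  'X coordinate of point 1' -> x1 = 7.5
calculate_distance({"x1": 7.5, "y1": 9.2, "x2": 6.7, "y2": -0.5})


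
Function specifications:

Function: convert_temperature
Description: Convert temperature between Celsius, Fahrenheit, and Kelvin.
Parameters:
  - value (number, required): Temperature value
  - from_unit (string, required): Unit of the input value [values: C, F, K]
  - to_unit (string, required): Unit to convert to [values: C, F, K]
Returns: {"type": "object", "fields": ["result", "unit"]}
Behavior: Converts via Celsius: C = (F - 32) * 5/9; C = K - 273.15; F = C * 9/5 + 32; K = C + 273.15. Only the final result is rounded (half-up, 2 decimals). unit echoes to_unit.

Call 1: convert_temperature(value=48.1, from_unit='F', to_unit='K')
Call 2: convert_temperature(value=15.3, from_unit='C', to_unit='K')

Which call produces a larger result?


Call 1:
  To C: (48.1 - 32) * 5/9 = 8.944444
  To K: 8.944444 + 273.15 = 282.094444
  Round to 2 decimals: 282.09
  -> 282.09 K
Call 2:
  Input already in C: 15.3
  To K: 15.3 + 273.15 = 288.45
  Round to 2 decimals: 288.45
  -> 288.45 K
Call 2 (288.45 K)


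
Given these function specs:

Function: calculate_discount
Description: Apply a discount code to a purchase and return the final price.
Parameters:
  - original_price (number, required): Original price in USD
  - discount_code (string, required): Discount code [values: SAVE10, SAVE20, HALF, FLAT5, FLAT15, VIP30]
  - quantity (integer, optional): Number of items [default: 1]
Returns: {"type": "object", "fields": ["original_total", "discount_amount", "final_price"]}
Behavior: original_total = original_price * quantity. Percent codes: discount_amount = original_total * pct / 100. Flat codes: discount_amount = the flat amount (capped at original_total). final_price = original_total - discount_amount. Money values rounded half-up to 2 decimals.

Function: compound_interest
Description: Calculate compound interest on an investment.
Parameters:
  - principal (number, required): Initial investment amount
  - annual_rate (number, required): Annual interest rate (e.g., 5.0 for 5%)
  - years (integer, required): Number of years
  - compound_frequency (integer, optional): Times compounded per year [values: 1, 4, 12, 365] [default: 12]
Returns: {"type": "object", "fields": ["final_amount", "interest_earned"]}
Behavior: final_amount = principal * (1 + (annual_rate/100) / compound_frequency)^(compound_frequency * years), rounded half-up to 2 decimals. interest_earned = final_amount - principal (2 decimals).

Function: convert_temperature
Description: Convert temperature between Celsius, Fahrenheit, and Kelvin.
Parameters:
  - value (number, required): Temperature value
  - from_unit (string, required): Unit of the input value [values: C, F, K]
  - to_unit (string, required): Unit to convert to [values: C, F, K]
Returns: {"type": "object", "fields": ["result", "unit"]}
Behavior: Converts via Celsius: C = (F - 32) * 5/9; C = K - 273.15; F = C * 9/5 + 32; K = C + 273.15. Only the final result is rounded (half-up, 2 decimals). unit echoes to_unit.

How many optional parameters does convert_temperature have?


Parameters of convert_temperature: value (required), from_unit (required), to_unit (required)
Optional count:
0


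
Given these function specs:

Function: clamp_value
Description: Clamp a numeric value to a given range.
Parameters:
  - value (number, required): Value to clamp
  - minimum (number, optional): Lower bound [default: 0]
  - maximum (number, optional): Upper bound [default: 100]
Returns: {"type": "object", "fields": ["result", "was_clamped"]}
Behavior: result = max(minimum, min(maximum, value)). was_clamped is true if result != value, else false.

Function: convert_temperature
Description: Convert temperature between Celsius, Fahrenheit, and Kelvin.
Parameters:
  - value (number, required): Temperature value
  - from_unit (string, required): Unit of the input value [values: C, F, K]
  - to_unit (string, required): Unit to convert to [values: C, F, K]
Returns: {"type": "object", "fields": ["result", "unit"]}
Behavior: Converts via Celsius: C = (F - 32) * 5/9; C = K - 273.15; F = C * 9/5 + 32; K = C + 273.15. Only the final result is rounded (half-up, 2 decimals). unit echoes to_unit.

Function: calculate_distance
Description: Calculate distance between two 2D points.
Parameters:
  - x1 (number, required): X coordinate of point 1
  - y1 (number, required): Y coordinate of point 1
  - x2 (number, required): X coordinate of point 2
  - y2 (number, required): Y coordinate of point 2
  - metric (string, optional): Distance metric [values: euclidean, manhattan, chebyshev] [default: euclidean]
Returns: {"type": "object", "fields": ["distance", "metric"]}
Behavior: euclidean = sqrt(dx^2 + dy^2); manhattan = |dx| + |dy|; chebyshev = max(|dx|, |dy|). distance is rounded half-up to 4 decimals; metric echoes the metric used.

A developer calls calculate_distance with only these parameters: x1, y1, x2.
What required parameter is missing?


Required parameters: x1, y1, x2, y2
Provided: x1, y1, x2
Missing: y2
y2
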